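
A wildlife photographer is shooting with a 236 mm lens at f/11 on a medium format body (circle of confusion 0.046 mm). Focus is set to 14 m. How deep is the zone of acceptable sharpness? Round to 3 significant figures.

Hyperfocal distance H = f²/(N·c) + f = 236²/(11 × 0.046) + 236 = 55696/0.506 + 236 ≈ 110307.1 mm ≈ 110.3 m.
Near limit Dn = s·(H − f)/(H + s − 2f) = 14000 × (110307.1 − 236) / (110307.1 + 14000 − 2 × 236) = 14000 × 110071.1 / 123835.1 ≈ 12443.9 mm.
Far limit Df = s·(H − f)/(H − s) = 14000 × (110307.1 − 236) / (110307.1 − 14000) = 14000 × 110071.1 / 96307.1 ≈ 16000.8 mm.
Depth of field = Df − Dn = 16000.8 − 12443.9 ≈ 3556.9 mm ≈ 3.56 m.

3.56 m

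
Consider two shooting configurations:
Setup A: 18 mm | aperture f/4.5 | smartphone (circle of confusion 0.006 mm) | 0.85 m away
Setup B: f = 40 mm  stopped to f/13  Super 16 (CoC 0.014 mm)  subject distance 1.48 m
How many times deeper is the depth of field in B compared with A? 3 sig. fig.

Setup A: H = 18²/(4.5×0.006) + 18 ≈ 12018.0 mm; DoF = Df − Dn = 913.32 − 794.89 ≈ 118.43 mm.
Setup B: H = 40²/(13×0.014) + 40 ≈ 8831.2 mm; DoF = Df − Dn = 1769.91 − 1271.70 ≈ 498.21 mm.
Ratio = 498.21 / 118.43 ≈ 4.21.

4.21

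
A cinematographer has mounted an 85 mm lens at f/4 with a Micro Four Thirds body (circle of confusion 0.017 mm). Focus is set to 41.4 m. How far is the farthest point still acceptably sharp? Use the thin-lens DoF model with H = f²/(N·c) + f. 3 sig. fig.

67.7 m

Hyperfocal distance H = f²/(N·c) + f = 85²/(4 × 0.017) + 85 = 7225/0.068 + 85 ≈ 106335.0 mm ≈ 106.3 m.
Far limit Df = s·(H − f)/(H − s) = 41400 × (106335.0 − 85) / (106335.0 − 41400) = 41400 × 106250.0 / 64935.0 ≈ 67741 mm ≈ 67.7 m.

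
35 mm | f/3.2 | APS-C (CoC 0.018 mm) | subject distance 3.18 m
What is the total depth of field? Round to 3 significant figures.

Hyperfocal distance H = f²/(N·c) + f = 35²/(3.2 × 0.018) + 35 = 1225/0.0576 + 35 ≈ 21302.4 mm ≈ 21.30 m.
Near limit Dn = s·(H − f)/(H + s − 2f) = 3180 × (21302.4 − 35) / (21302.4 + 3180 − 2 × 35) = 3180 × 21267.4 / 24412.4 ≈ 2770.33 mm.
Far limit Df = s·(H − f)/(H − s) = 3180 × (21302.4 − 35) / (21302.4 − 3180) = 3180 × 21267.4 / 18122.4 ≈ 3731.87 mm.
Depth of field = Df − Dn = 3731.87 − 2770.33 ≈ 961.54 mm ≈ 0.962 m.

0.962 m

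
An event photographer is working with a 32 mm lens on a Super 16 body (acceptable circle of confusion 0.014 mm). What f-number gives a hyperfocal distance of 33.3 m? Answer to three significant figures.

f/2.20

Rearrange H = f²/(N·c) + f for N: N = f² / ((H − f)·c).
N = 32² / ((33300 − 32) × 0.014) = 1024 / 465.8 ≈ 2.20.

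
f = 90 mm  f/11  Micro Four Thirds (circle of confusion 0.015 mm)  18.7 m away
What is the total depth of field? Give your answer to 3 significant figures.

16.6 m

Hyperfocal distance H = f²/(N·c) + f = 90²/(11 × 0.015) + 90 = 8100/0.165 + 90 ≈ 49180.9 mm ≈ 49.18 m.
Near limit Dn = s·(H − f)/(H + s − 2f) = 18700 × (49180.9 − 90) / (49180.9 + 18700 − 2 × 90) = 18700 × 49090.9 / 67700.9 ≈ 13560 mm.
Far limit Df = s·(H − f)/(H − s) = 18700 × (49180.9 − 90) / (49180.9 − 18700) = 18700 × 49090.9 / 30480.9 ≈ 30117 mm.
Depth of field = Df − Dn = 30117 − 13560 ≈ 16557 mm ≈ 16.6 m.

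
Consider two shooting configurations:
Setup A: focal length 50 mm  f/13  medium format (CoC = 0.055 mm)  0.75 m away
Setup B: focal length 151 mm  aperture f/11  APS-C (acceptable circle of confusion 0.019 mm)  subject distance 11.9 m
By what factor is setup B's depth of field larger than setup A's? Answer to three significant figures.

Setup A: H = 50²/(13×0.055) + 50 ≈ 3546.5 mm; DoF = Df − Dn = 937.73 − 624.90 ≈ 312.83 mm.
Setup B: H = 151²/(11×0.019) + 151 ≈ 109246.7 mm; DoF = Df − Dn = 13336.2 − 10743.0 ≈ 2593.2 mm.
Ratio = 2593.2 / 312.83 ≈ 8.29.

8.29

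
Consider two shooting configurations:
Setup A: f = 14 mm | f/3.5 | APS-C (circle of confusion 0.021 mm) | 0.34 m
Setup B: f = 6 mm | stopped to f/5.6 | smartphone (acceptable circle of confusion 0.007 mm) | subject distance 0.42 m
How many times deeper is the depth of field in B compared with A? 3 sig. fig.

Setup A: H = 14²/(3.5×0.021) + 14 ≈ 2680.7 mm; DoF = Df − Dn = 387.354 − 302.963 ≈ 84.391 mm.
Setup B: H = 6²/(5.6×0.007) + 6 ≈ 924.4 mm; DoF = Df − Dn = 764.75 − 289.50 ≈ 475.25 mm.
Ratio = 475.25 / 84.391 ≈ 5.63.

5.63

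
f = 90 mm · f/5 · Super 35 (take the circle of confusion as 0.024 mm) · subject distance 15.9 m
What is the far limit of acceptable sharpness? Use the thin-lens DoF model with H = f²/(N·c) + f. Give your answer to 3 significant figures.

Hyperfocal distance H = f²/(N·c) + f = 90²/(5 × 0.024) + 90 = 8100/0.12 + 90 ≈ 67590.0 mm ≈ 67.59 m.
Far limit Df = s·(H − f)/(H − s) = 15900 × (67590.0 − 90) / (67590.0 − 15900) = 15900 × 67500.0 / 51690.0 ≈ 20763 mm ≈ 20.8 m.

20.8 m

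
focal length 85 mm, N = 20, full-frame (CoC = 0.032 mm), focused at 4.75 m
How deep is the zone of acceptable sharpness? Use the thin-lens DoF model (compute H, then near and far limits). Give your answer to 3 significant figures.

4.73 m

Hyperfocal distance H = f²/(N·c) + f = 85²/(20 × 0.032) + 85 = 7225/0.64 + 85 ≈ 11374.1 mm ≈ 11.37 m.
Near limit Dn = s·(H − f)/(H + s − 2f) = 4750 × (11374.1 − 85) / (11374.1 + 4750 − 2 × 85) = 4750 × 11289.1 / 15954.1 ≈ 3361.1 mm.
Far limit Df = s·(H − f)/(H − s) = 4750 × (11374.1 − 85) / (11374.1 − 4750) = 4750 × 11289.1 / 6624.1 ≈ 8095.2 mm.
Depth of field = Df − Dn = 8095.2 − 3361.1 ≈ 4734.1 mm ≈ 4.73 m.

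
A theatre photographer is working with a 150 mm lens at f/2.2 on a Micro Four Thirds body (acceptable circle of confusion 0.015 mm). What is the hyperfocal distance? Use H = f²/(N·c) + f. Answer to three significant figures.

682 m

Hyperfocal distance H = f²/(N·c) + f = 150²/(2.2 × 0.015) + 150 = 22500/0.033 + 150 ≈ 681968.2 mm ≈ 682 m.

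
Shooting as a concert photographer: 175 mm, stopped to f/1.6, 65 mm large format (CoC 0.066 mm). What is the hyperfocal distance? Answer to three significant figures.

290 m

Hyperfocal distance H = f²/(N·c) + f = 175²/(1.6 × 0.066) + 175 = 30625/0.1056 + 175 ≈ 290184.5 mm ≈ 290 m.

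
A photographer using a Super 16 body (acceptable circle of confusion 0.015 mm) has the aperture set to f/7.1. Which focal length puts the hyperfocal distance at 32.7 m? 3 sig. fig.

From H = f²/(N·c) + f, with f ≪ H: f ≈ √(H·N·c) = √(32700 × 7.1 × 0.015) = √3482.6 ≈ 59.01 mm.
The +f correction barely moves this — solving exactly, f² + N·c·f − N·c·H = 0 ⇒ f = (−N·c + √((N·c)² + 4·N·c·H))/2 = (−0.1065 + √13930)/2 ≈ 58.960 mm, so f ≈ 59.0 mm.

59.0 mm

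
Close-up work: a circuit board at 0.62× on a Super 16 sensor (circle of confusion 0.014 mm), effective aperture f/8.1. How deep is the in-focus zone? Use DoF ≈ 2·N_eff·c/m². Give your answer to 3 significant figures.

At magnification m, DoF ≈ 2·N_eff·c/m² = 2 × 8.1 × 0.014 / 0.62² = 0.2268 / 0.3844 ≈ 0.59 mm.

0.590 mm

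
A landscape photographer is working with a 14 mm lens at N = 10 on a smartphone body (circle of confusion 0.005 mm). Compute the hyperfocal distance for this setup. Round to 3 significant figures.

Hyperfocal distance H = f²/(N·c) + f = 14²/(10 × 0.005) + 14 = 196/0.05 + 14 ≈ 3934.0 mm ≈ 3.93 m.

3.93 m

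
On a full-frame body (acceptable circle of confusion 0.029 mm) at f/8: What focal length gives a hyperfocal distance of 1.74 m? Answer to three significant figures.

From H = f²/(N·c) + f, with f ≪ H: f ≈ √(H·N·c) = √(1740 × 8 × 0.029) = √403.68 ≈ 20.09 mm.
Exact: f² + N·c·f − N·c·H = 0 ⇒ f = (−N·c + √((N·c)² + 4·N·c·H))/2 = (−0.232 + √1614.8)/2 ≈ 19.976 mm ≈ 20.0 mm.

20.0 mm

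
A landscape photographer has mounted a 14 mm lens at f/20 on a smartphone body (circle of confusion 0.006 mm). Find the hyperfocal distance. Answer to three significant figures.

1.65 m

Hyperfocal distance H = f²/(N·c) + f = 14²/(20 × 0.006) + 14 = 196/0.12 + 14 ≈ 1647.3 mm ≈ 1.65 m.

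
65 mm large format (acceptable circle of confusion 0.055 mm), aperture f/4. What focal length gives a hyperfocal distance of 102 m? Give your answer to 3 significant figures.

From H = f²/(N·c) + f, with f ≪ H: f ≈ √(H·N·c) = √(102000 × 4 × 0.055) = √22440 ≈ 149.8 mm.
The +f correction barely moves this — solving exactly, f² + N·c·f − N·c·H = 0 ⇒ f = (−N·c + √((N·c)² + 4·N·c·H))/2 = (−0.22 + √89760)/2 ≈ 149.69 mm, so f ≈ 150 mm.

150 mm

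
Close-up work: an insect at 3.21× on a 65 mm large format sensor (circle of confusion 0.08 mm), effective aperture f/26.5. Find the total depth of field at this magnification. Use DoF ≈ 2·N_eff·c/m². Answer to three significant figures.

0.411 mm

At magnification m, DoF ≈ 2·N_eff·c/m² = 2 × 26.5 × 0.08 / 3.21² = 4.24 / 10.3 ≈ 0.411 mm.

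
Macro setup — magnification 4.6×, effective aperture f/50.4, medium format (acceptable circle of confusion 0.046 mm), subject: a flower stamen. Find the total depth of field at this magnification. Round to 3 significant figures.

At magnification m, DoF ≈ 2·N_eff·c/m² = 2 × 50.4 × 0.046 / 4.6² = 4.637 / 21.16 ≈ 0.219 mm.

0.219 mm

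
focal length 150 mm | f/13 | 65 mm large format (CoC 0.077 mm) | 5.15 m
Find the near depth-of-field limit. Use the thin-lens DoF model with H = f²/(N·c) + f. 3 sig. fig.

Hyperfocal distance H = f²/(N·c) + f = 150²/(13 × 0.077) + 150 = 22500/1.001 + 150 ≈ 22627.5 mm ≈ 22.63 m.
Near limit Dn = s·(H − f)/(H + s − 2f) = 5150 × (22627.5 − 150) / (22627.5 + 5150 − 2 × 150) = 5150 × 22477.5 / 27477.5 ≈ 4212.9 mm ≈ 4.21 m.

4.21 m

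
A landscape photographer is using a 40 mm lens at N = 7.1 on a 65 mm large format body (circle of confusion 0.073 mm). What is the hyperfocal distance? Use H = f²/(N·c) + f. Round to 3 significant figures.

3.13 m

Hyperfocal distance H = f²/(N·c) + f = 40²/(7.1 × 0.073) + 40 = 1600/0.5183 + 40 ≈ 3127.0 mm ≈ 3.13 m.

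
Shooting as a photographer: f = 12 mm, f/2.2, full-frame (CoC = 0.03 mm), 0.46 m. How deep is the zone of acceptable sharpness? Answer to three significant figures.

Hyperfocal distance H = f²/(N·c) + f = 12²/(2.2 × 0.03) + 12 = 144/0.066 + 12 ≈ 2193.8 mm ≈ 2.194 m.
Near limit Dn = s·(H − f)/(H + s − 2f) = 460 × (2193.8 − 12) / (2193.8 + 460 − 2 × 12) = 460 × 2181.8 / 2629.8 ≈ 381.64 mm.
Far limit Df = s·(H − f)/(H − s) = 460 × (2193.8 − 12) / (2193.8 − 460) = 460 × 2181.8 / 1733.8 ≈ 578.86 mm.
Depth of field = Df − Dn = 578.86 − 381.64 ≈ 197.22 mm.

197 mm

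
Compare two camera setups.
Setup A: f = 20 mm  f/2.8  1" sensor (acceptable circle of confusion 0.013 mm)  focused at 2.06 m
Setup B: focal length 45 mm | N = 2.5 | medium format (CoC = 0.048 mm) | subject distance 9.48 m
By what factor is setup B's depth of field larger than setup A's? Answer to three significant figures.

Setup A: H = 20²/(2.8×0.013) + 20 ≈ 11009.0 mm; DoF = Df − Dn = 2529.59 − 1737.46 ≈ 792.13 mm.
Setup B: H = 45²/(2.5×0.048) + 45 ≈ 16920.0 mm; DoF = Df − Dn = 21502 − 6080 ≈ 15422 mm.
Ratio = 15422 / 792.13 ≈ 19.5.

19.5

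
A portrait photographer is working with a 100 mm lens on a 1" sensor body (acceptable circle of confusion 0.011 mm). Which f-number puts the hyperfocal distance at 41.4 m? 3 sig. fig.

Rearrange H = f²/(N·c) + f for N: N = f² / ((H − f)·c).
N = 100² / ((41400 − 100) × 0.011) = 10000 / 454.3 ≈ 22.

f/22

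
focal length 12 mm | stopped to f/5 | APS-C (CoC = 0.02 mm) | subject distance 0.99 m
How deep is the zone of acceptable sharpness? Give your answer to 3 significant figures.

Hyperfocal distance H = f²/(N·c) + f = 12²/(5 × 0.02) + 12 = 144/0.1 + 12 ≈ 1452.0 mm ≈ 1.452 m.
Near limit Dn = s·(H − f)/(H + s − 2f) = 990 × (1452.0 − 12) / (1452.0 + 990 − 2 × 12) = 990 × 1440.0 / 2418.0 ≈ 589.6 mm.
Far limit Df = s·(H − f)/(H − s) = 990 × (1452.0 − 12) / (1452.0 − 990) = 990 × 1440.0 / 462.0 ≈ 3085.7 mm.
Depth of field = Df − Dn = 3085.7 − 589.6 ≈ 2496.1 mm ≈ 2.50 m.

2.50 m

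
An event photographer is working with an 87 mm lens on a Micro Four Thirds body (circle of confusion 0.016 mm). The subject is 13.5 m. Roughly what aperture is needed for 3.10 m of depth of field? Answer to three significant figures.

Write h = H − f = f²/(N·c). The thin-lens limits are Dn = s·h/(h + (s−f)) and Df = s·h/(h − (s−f)), so DoF = Df − Dn = 2·s·(s−f)·h / (h² − (s−f)²).
That is a quadratic in h: DoF·h² − 2·s·(s−f)·h − DoF·(s−f)² = 0 ⇒ h = (s−f)·(s + √(s² + DoF²)) / DoF = 13413 × (13500 + √(13500² + 3100²)) / 3100 = 13413 × (13500 + 13851.4) / 3100 ≈ 118343 mm.
Then N = f²/(c·h) = 87² / (0.016 × 118343) = 7569 / 1893.5 ≈ 4.

f/4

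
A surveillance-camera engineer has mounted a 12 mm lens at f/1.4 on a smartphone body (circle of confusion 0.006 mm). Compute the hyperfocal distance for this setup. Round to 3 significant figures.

17.2 m

Hyperfocal distance H = f²/(N·c) + f = 12²/(1.4 × 0.006) + 12 = 144/0.0084 + 12 ≈ 17154.9 mm ≈ 17.2 m.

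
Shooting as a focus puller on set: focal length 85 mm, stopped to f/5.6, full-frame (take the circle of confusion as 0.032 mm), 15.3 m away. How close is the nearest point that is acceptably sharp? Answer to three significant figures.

Hyperfocal distance H = f²/(N·c) + f = 85²/(5.6 × 0.032) + 85 = 7225/0.1792 + 85 ≈ 40403.1 mm ≈ 40.40 m.
Near limit Dn = s·(H − f)/(H + s − 2f) = 15300 × (40403.1 − 85) / (40403.1 + 15300 − 2 × 85) = 15300 × 40318.1 / 55533.1 ≈ 11108 mm ≈ 11.1 m.

11.1 m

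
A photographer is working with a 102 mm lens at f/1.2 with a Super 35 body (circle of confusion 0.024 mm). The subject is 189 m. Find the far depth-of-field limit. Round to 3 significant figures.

Hyperfocal distance H = f²/(N·c) + f = 102²/(1.2 × 0.024) + 102 = 10404/0.0288 + 102 ≈ 361352.0 mm ≈ 361.4 m.
Far limit Df = s·(H − f)/(H − s) = 189000 × (361352.0 − 102) / (361352.0 − 189000) = 189000 × 361250.0 / 172352.0 ≈ 396144 mm ≈ 396 m.

396 m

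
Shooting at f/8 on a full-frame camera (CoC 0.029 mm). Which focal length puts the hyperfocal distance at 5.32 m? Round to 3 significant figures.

From H = f²/(N·c) + f, with f ≪ H: f ≈ √(H·N·c) = √(5320 × 8 × 0.029) = √1234.2 ≈ 35.13 mm.
Exact: f² + N·c·f − N·c·H = 0 ⇒ f = (−N·c + √((N·c)² + 4·N·c·H))/2 = (−0.232 + √4937.0)/2 ≈ 35.016 mm ≈ 35.0 mm.

35.0 mm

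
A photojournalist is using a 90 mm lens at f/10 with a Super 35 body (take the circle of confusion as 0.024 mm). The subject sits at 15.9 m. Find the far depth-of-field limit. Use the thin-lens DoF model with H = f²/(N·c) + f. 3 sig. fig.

29.9 m

Hyperfocal distance H = f²/(N·c) + f = 90²/(10 × 0.024) + 90 = 8100/0.24 + 90 ≈ 33840.0 mm ≈ 33.84 m.
Far limit Df = s·(H − f)/(H − s) = 15900 × (33840.0 − 90) / (33840.0 − 15900) = 15900 × 33750.0 / 17940.0 ≈ 29912 mm ≈ 29.9 m.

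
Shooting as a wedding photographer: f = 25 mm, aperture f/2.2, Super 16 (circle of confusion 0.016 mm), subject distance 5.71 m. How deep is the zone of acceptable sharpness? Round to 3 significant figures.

4.07 m

Hyperfocal distance H = f²/(N·c) + f = 25²/(2.2 × 0.016) + 25 = 625/0.0352 + 25 ≈ 17780.7 mm ≈ 17.78 m.
Near limit Dn = s·(H − f)/(H + s − 2f) = 5710 × (17780.7 − 25) / (17780.7 + 5710 − 2 × 25) = 5710 × 17755.7 / 23440.7 ≈ 4325.2 mm.
Far limit Df = s·(H − f)/(H − s) = 5710 × (17780.7 − 25) / (17780.7 − 5710) = 5710 × 17755.7 / 12070.7 ≈ 8399.3 mm.
Depth of field = Df − Dn = 8399.3 − 4325.2 ≈ 4074.1 mm ≈ 4.07 m.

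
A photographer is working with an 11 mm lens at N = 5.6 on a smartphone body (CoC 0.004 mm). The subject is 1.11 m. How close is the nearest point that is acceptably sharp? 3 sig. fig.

Hyperfocal distance H = f²/(N·c) + f = 11²/(5.6 × 0.004) + 11 = 121/0.0224 + 11 ≈ 5412.8 mm ≈ 5.413 m.
Near limit Dn = s·(H − f)/(H + s − 2f) = 1110 × (5412.8 − 11) / (5412.8 + 1110 − 2 × 11) = 1110 × 5401.8 / 6500.8 ≈ 922.35 mm ≈ 0.922 m.

0.922 m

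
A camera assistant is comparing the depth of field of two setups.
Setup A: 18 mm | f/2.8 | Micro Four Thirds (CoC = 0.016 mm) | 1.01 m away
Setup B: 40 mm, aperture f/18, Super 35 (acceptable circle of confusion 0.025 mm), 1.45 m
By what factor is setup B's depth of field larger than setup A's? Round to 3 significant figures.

Setup A: H = 18²/(2.8×0.016) + 18 ≈ 7250.1 mm; DoF = Df − Dn = 1170.56 − 888.17 ≈ 282.39 mm.
Setup B: H = 40²/(18×0.025) + 40 ≈ 3595.6 mm; DoF = Df − Dn = 2402.9 − 1038.3 ≈ 1364.6 mm.
Ratio = 1364.6 / 282.39 ≈ 4.83.

4.83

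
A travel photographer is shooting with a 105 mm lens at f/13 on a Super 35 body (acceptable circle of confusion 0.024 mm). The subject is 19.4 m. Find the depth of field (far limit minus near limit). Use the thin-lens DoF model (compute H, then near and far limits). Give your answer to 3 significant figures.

30.2 m

Hyperfocal distance H = f²/(N·c) + f = 105²/(13 × 0.024) + 105 = 11025/0.312 + 105 ≈ 35441.5 mm ≈ 35.44 m.
Near limit Dn = s·(H − f)/(H + s − 2f) = 19400 × (35441.5 − 105) / (35441.5 + 19400 − 2 × 105) = 19400 × 35336.5 / 54631.5 ≈ 12548 mm.
Far limit Df = s·(H − f)/(H − s) = 19400 × (35441.5 − 105) / (35441.5 − 19400) = 19400 × 35336.5 / 16041.5 ≈ 42735 mm.
Depth of field = Df − Dn = 42735 − 12548 ≈ 30187 mm ≈ 30.2 m.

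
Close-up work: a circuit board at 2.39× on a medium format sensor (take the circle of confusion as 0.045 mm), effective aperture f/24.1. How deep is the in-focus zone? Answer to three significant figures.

0.380 mm

At magnification m, DoF ≈ 2·N_eff·c/m² = 2 × 24.1 × 0.045 / 2.39² = 2.169 / 5.712 ≈ 0.38 mm.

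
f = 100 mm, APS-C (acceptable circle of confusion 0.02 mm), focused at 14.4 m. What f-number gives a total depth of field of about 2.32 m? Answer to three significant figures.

f/2.80

Write h = H − f = f²/(N·c). The thin-lens limits are Dn = s·h/(h + (s−f)) and Df = s·h/(h − (s−f)), so DoF = Df − Dn = 2·s·(s−f)·h / (h² − (s−f)²).
That is a quadratic in h: DoF·h² − 2·s·(s−f)·h − DoF·(s−f)² = 0 ⇒ h = (s−f)·(s + √(s² + DoF²)) / DoF = 14300 × (14400 + √(14400² + 2320²)) / 2320 = 14300 × (14400 + 14585.7) / 2320 ≈ 178662 mm.
Then N = f²/(c·h) = 100² / (0.02 × 178662) = 10000 / 3573.2 ≈ 2.80.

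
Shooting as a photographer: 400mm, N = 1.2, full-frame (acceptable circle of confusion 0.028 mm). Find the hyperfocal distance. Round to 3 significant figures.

4760 m

Hyperfocal distance H = f²/(N·c) + f = 400²/(1.2 × 0.028) + 400 = 160000/0.0336 + 400 ≈ 4762304.8 mm ≈ 4760 m.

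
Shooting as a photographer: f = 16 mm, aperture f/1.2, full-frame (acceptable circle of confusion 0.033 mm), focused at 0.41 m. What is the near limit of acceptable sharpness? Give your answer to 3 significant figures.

386 mm

Hyperfocal distance H = f²/(N·c) + f = 16²/(1.2 × 0.033) + 16 = 256/0.0396 + 16 ≈ 6480.6 mm ≈ 6.481 m.
Near limit Dn = s·(H − f)/(H + s − 2f) = 410 × (6480.6 − 16) / (6480.6 + 410 − 2 × 16) = 410 × 6464.6 / 6858.6 ≈ 386.45 mm.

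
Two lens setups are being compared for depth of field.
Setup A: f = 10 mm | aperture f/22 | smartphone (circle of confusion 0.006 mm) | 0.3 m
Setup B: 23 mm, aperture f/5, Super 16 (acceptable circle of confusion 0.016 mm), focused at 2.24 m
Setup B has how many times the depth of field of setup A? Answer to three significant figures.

6.29

Setup A: H = 10²/(22×0.006) + 10 ≈ 767.6 mm; DoF = Df − Dn = 486.07 − 216.95 ≈ 269.12 mm.
Setup B: H = 23²/(5×0.016) + 23 ≈ 6635.5 mm; DoF = Df − Dn = 3369.8 − 1677.6 ≈ 1692.2 mm.
Ratio = 1692.2 / 269.12 ≈ 6.29.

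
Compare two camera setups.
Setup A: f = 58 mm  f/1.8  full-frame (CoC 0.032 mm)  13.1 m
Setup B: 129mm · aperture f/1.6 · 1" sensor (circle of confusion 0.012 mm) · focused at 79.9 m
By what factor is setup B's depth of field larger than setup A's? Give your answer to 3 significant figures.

2.41

Setup A: H = 58²/(1.8×0.032) + 58 ≈ 58460.8 mm; DoF = Df − Dn = 16866.5 − 10708.6 ≈ 6157.9 mm.
Setup B: H = 129²/(1.6×0.012) + 129 ≈ 866847.7 mm; DoF = Df − Dn = 87999 − 73166 ≈ 14833 mm.
Ratio = 14833 / 6157.9 ≈ 2.41.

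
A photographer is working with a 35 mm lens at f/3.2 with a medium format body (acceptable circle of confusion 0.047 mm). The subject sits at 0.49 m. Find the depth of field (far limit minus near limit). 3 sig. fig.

54.9 mm

Hyperfocal distance H = f²/(N·c) + f = 35²/(3.2 × 0.047) + 35 = 1225/0.1504 + 35 ≈ 8179.9 mm ≈ 8.180 m.
Near limit Dn = s·(H − f)/(H + s − 2f) = 490 × (8179.9 − 35) / (8179.9 + 490 − 2 × 35) = 490 × 8144.9 / 8599.9 ≈ 464.075 mm.
Far limit Df = s·(H − f)/(H − s) = 490 × (8179.9 − 35) / (8179.9 − 490) = 490 × 8144.9 / 7689.9 ≈ 518.992 mm.
Depth of field = Df − Dn = 518.992 − 464.075 ≈ 54.917 mm.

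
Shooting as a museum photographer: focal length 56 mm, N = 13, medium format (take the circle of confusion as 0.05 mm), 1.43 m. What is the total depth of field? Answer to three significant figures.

Hyperfocal distance H = f²/(N·c) + f = 56²/(13 × 0.05) + 56 = 3136/0.65 + 56 ≈ 4880.6 mm ≈ 4.881 m.
Near limit Dn = s·(H − f)/(H + s − 2f) = 1430 × (4880.6 − 56) / (4880.6 + 1430 − 2 × 56) = 1430 × 4824.6 / 6198.6 ≈ 1113.02 mm.
Far limit Df = s·(H − f)/(H − s) = 1430 × (4880.6 − 56) / (4880.6 − 1430) = 1430 × 4824.6 / 3450.6 ≈ 1999.41 mm.
Depth of field = Df − Dn = 1999.41 − 1113.02 ≈ 886.39 mm ≈ 0.886 m.

0.886 m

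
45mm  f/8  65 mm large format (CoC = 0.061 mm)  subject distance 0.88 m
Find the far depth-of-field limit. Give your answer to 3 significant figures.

1.10 m

Hyperfocal distance H = f²/(N·c) + f = 45²/(8 × 0.061) + 45 = 2025/0.488 + 45 ≈ 4194.6 mm ≈ 4.195 m.
Far limit Df = s·(H − f)/(H − s) = 880 × (4194.6 − 45) / (4194.6 − 880) = 880 × 4149.6 / 3314.6 ≈ 1101.7 mm ≈ 1.10 m.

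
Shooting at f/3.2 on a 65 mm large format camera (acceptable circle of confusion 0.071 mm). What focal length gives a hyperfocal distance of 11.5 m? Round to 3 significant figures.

51.0 mm

From H = f²/(N·c) + f, with f ≪ H: f ≈ √(H·N·c) = √(11500 × 3.2 × 0.071) = √2612.8 ≈ 51.12 mm.
Exact: f² + N·c·f − N·c·H = 0 ⇒ f = (−N·c + √((N·c)² + 4·N·c·H))/2 = (−0.2272 + √10451)/2 ≈ 51.002 mm ≈ 51.0 mm.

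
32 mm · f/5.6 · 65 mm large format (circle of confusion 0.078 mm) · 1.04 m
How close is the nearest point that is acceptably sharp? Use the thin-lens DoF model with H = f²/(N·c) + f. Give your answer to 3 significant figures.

Hyperfocal distance H = f²/(N·c) + f = 32²/(5.6 × 0.078) + 32 = 1024/0.4368 + 32 ≈ 2376.3 mm ≈ 2.376 m.
Near limit Dn = s·(H − f)/(H + s − 2f) = 1040 × (2376.3 − 32) / (2376.3 + 1040 − 2 × 32) = 1040 × 2344.3 / 3352.3 ≈ 727.29 mm ≈ 0.727 m.

0.727 m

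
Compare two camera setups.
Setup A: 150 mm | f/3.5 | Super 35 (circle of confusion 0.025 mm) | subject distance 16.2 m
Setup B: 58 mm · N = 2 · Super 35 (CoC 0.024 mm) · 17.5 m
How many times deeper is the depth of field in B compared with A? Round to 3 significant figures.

4.57

Setup A: H = 150²/(3.5×0.025) + 150 ≈ 257292.9 mm; DoF = Df − Dn = 17278.5 − 15248.3 ≈ 2030.2 mm.
Setup B: H = 58²/(2×0.024) + 58 ≈ 70141.3 mm; DoF = Df − Dn = 23298.4 − 14012.6 ≈ 9285.8 mm.
Ratio = 9285.8 / 2030.2 ≈ 4.57.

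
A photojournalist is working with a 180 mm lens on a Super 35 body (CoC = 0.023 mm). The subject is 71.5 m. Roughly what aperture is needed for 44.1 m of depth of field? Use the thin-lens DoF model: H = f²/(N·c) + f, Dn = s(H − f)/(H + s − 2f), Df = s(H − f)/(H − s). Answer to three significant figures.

Write h = H − f = f²/(N·c). The thin-lens limits are Dn = s·h/(h + (s−f)) and Df = s·h/(h − (s−f)), so DoF = Df − Dn = 2·s·(s−f)·h / (h² − (s−f)²).
That is a quadratic in h: DoF·h² − 2·s·(s−f)·h − DoF·(s−f)² = 0 ⇒ h = (s−f)·(s + √(s² + DoF²)) / DoF = 71320 × (71500 + √(71500² + 44100²)) / 44100 = 71320 × (71500 + 84006.3) / 44100 ≈ 251490 mm.
Then N = f²/(c·h) = 180² / (0.023 × 251490) = 32400 / 5784.3 ≈ 5.60.

f/5.60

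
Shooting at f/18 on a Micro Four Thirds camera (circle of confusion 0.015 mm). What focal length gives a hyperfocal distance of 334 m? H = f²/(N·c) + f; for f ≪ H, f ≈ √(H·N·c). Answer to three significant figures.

From H = f²/(N·c) + f, with f ≪ H: f ≈ √(H·N·c) = √(334000 × 18 × 0.015) = √90180 ≈ 300.3 mm.
The +f correction barely moves this — solving exactly, f² + N·c·f − N·c·H = 0 ⇒ f = (−N·c + √((N·c)² + 4·N·c·H))/2 = (−0.27 + √360720)/2 ≈ 300.16 mm, so f ≈ 300 mm.

300 mm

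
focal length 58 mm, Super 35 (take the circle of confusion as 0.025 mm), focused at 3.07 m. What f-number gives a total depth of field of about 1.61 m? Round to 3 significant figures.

Write h = H − f = f²/(N·c). The thin-lens limits are Dn = s·h/(h + (s−f)) and Df = s·h/(h − (s−f)), so DoF = Df − Dn = 2·s·(s−f)·h / (h² − (s−f)²).
That is a quadratic in h: DoF·h² − 2·s·(s−f)·h − DoF·(s−f)² = 0 ⇒ h = (s−f)·(s + √(s² + DoF²)) / DoF = 3012 × (3070 + √(3070² + 1610²)) / 1610 = 3012 × (3070 + 3466.55) / 1610 ≈ 12229 mm.
Then N = f²/(c·h) = 58² / (0.025 × 12229) = 3364 / 305.72 ≈ 11.

f/11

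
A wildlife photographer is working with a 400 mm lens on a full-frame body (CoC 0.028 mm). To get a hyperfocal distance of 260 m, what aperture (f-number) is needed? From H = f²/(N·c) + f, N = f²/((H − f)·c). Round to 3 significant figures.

f/22

Rearrange H = f²/(N·c) + f for N: N = f² / ((H − f)·c).
N = 400² / ((260000 − 400) × 0.028) = 160000 / 7269 ≈ 22.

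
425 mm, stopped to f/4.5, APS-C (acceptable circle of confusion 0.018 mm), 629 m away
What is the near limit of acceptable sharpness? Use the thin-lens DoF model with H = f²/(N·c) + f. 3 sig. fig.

491 m

Hyperfocal distance H = f²/(N·c) + f = 425²/(4.5 × 0.018) + 425 = 180625/0.081 + 425 ≈ 2230363.3 mm ≈ 2230 m.
Near limit Dn = s·(H − f)/(H + s − 2f) = 629000 × (2230363.3 − 425) / (2230363.3 + 629000 − 2 × 425) = 629000 × 2229938.3 / 2858513.3 ≈ 490686 mm ≈ 491 m.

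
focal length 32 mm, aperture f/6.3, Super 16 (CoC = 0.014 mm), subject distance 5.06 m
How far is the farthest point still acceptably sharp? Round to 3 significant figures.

Hyperfocal distance H = f²/(N·c) + f = 32²/(6.3 × 0.014) + 32 = 1024/0.0882 + 32 ≈ 11642.0 mm ≈ 11.64 m.
Far limit Df = s·(H − f)/(H − s) = 5060 × (11642.0 − 32) / (11642.0 − 5060) = 5060 × 11610.0 / 6582.0 ≈ 8925.4 mm ≈ 8.93 m.

8.93 m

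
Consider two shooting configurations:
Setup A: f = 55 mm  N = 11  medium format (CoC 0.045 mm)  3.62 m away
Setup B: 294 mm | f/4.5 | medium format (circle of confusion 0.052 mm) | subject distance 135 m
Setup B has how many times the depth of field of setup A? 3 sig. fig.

17.7

Setup A: H = 55²/(11×0.045) + 55 ≈ 6166.1 mm; DoF = Df − Dn = 8688.6 − 2286.3 ≈ 6402.3 mm.
Setup B: H = 294²/(4.5×0.052) + 294 ≈ 369678.6 mm; DoF = Df − Dn = 212490 − 98925 ≈ 113565 mm.
Ratio = 113565 / 6402.3 ≈ 17.7.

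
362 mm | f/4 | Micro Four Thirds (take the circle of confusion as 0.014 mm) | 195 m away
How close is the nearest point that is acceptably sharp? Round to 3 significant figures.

180 m

Hyperfocal distance H = f²/(N·c) + f = 362²/(4 × 0.014) + 362 = 131044/0.056 + 362 ≈ 2340433.4 mm ≈ 2340 m.
Near limit Dn = s·(H − f)/(H + s − 2f) = 195000 × (2340433.4 − 362) / (2340433.4 + 195000 − 2 × 362) = 195000 × 2340071.4 / 2534709.4 ≈ 180026 mm ≈ 180 m.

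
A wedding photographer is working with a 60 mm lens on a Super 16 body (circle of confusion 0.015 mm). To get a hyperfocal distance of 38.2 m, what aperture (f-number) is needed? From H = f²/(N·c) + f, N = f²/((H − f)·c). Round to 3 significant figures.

f/6.29

Rearrange H = f²/(N·c) + f for N: N = f² / ((H − f)·c).
N = 60² / ((38200 − 60) × 0.015) = 3600 / 572.1 ≈ 6.29.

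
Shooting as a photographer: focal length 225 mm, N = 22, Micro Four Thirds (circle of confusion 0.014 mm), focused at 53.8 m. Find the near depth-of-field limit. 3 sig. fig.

Hyperfocal distance H = f²/(N·c) + f = 225²/(22 × 0.014) + 225 = 50625/0.308 + 225 ≈ 164591.9 mm ≈ 164.6 m.
Near limit Dn = s·(H − f)/(H + s − 2f) = 53800 × (164591.9 − 225) / (164591.9 + 53800 − 2 × 225) = 53800 × 164366.9 / 217941.9 ≈ 40575 mm ≈ 40.6 m.

40.6 m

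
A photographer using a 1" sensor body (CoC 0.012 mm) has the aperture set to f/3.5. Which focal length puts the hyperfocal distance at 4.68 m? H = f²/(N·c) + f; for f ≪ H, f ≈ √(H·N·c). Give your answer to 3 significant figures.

14.0 mm

From H = f²/(N·c) + f, with f ≪ H: f ≈ √(H·N·c) = √(4680 × 3.5 × 0.012) = √196.56 ≈ 14.02 mm.
The +f correction barely moves this — solving exactly, f² + N·c·f − N·c·H = 0 ⇒ f = (−N·c + √((N·c)² + 4·N·c·H))/2 = (−0.042 + √786.24)/2 ≈ 13.999 mm, so f ≈ 14.0 mm.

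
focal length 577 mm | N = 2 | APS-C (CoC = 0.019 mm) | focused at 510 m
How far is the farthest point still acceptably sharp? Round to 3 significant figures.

Hyperfocal distance H = f²/(N·c) + f = 577²/(2 × 0.019) + 577 = 332929/0.038 + 577 ≈ 8761866.5 mm ≈ 8762 m.
Far limit Df = s·(H − f)/(H − s) = 510000 × (8761866.5 − 577) / (8761866.5 − 510000) = 510000 × 8761289.5 / 8251866.5 ≈ 541484 mm ≈ 541 m.

541 m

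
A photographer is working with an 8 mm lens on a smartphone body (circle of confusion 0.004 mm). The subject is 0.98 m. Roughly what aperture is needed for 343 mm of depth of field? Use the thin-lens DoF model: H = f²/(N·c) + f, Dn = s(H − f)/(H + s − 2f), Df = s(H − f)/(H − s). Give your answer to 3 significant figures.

Write h = H − f = f²/(N·c). The thin-lens limits are Dn = s·h/(h + (s−f)) and Df = s·h/(h − (s−f)), so DoF = Df − Dn = 2·s·(s−f)·h / (h² − (s−f)²).
That is a quadratic in h: DoF·h² − 2·s·(s−f)·h − DoF·(s−f)² = 0 ⇒ h = (s−f)·(s + √(s² + DoF²)) / DoF = 972 × (980 + √(980² + 343²)) / 343 = 972 × (980 + 1038.29) / 343 ≈ 5719.5 mm.
Then N = f²/(c·h) = 8² / (0.004 × 5719.5) = 64 / 22.878 ≈ 2.80.

f/2.80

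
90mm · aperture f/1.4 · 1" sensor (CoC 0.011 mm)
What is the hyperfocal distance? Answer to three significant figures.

Hyperfocal distance H = f²/(N·c) + f = 90²/(1.4 × 0.011) + 90 = 8100/0.0154 + 90 ≈ 526064.0 mm ≈ 526 m.

526 m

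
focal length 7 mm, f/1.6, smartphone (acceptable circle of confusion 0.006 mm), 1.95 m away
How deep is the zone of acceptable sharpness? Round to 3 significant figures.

1.74 m

Hyperfocal distance H = f²/(N·c) + f = 7²/(1.6 × 0.006) + 7 = 49/0.0096 + 7 ≈ 5111.2 mm ≈ 5.111 m.
Near limit Dn = s·(H − f)/(H + s − 2f) = 1950 × (5111.2 − 7) / (5111.2 + 1950 − 2 × 7) = 1950 × 5104.2 / 7047.2 ≈ 1412.4 mm.
Far limit Df = s·(H − f)/(H − s) = 1950 × (5111.2 − 7) / (5111.2 − 1950) = 1950 × 5104.2 / 3161.2 ≈ 3148.6 mm.
Depth of field = Df − Dn = 3148.6 − 1412.4 ≈ 1736.2 mm ≈ 1.74 m.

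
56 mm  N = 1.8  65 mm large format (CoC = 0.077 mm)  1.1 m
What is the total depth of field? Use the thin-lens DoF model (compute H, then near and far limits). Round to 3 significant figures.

102 mm

Hyperfocal distance H = f²/(N·c) + f = 56²/(1.8 × 0.077) + 56 = 3136/0.1386 + 56 ≈ 22682.3 mm ≈ 22.68 m.
Near limit Dn = s·(H − f)/(H + s − 2f) = 1100 × (22682.3 − 56) / (22682.3 + 1100 − 2 × 56) = 1100 × 22626.3 / 23670.3 ≈ 1051.48 mm.
Far limit Df = s·(H − f)/(H − s) = 1100 × (22682.3 − 56) / (22682.3 − 1100) = 1100 × 22626.3 / 21582.3 ≈ 1153.21 mm.
Depth of field = Df − Dn = 1153.21 − 1051.48 ≈ 101.73 mm.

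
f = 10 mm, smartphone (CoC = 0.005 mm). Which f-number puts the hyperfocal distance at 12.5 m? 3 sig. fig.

f/1.60

Rearrange H = f²/(N·c) + f for N: N = f² / ((H − f)·c).
N = 10² / ((12500 − 10) × 0.005) = 100 / 62.45 ≈ 1.60.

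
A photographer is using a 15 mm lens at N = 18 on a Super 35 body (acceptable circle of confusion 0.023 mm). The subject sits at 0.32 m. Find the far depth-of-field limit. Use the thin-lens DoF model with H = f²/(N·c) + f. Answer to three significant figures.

Hyperfocal distance H = f²/(N·c) + f = 15²/(18 × 0.023) + 15 = 225/0.414 + 15 ≈ 558.5 mm ≈ 0.558 m.
Far limit Df = s·(H − f)/(H − s) = 320 × (558.5 − 15) / (558.5 − 320) = 320 × 543.5 / 238.5 ≈ 729.26 mm ≈ 0.729 m.

0.729 m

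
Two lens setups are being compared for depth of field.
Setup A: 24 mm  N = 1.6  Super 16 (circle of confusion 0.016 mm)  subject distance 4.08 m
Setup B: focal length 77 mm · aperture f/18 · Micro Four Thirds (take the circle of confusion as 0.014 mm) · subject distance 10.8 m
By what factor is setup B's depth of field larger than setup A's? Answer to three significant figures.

8.17

Setup A: H = 24²/(1.6×0.016) + 24 ≈ 22524.0 mm; DoF = Df − Dn = 4977.2 − 3456.8 ≈ 1520.4 mm.
Setup B: H = 77²/(18×0.014) + 77 ≈ 23604.8 mm; DoF = Df − Dn = 19844 − 7419 ≈ 12425 mm.
Ratio = 12425 / 1520.4 ≈ 8.17.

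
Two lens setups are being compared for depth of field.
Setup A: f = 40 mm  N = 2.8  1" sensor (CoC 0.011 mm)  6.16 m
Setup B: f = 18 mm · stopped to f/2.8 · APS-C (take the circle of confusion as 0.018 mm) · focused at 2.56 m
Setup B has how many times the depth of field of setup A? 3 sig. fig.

1.63

Setup A: H = 40²/(2.8×0.011) + 40 ≈ 51988.1 mm; DoF = Df − Dn = 6982.6 − 5510.8 ≈ 1471.8 mm.
Setup B: H = 18²/(2.8×0.018) + 18 ≈ 6446.6 mm; DoF = Df − Dn = 4234.4 − 1834.6 ≈ 2399.8 mm.
Ratio = 2399.8 / 1471.8 ≈ 1.63.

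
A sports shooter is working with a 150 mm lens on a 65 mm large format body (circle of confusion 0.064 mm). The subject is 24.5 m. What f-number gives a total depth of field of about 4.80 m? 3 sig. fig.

Write h = H − f = f²/(N·c). The thin-lens limits are Dn = s·h/(h + (s−f)) and Df = s·h/(h − (s−f)), so DoF = Df − Dn = 2·s·(s−f)·h / (h² − (s−f)²).
That is a quadratic in h: DoF·h² − 2·s·(s−f)·h − DoF·(s−f)² = 0 ⇒ h = (s−f)·(s + √(s² + DoF²)) / DoF = 24350 × (24500 + √(24500² + 4800²)) / 4800 = 24350 × (24500 + 24965.8) / 4800 ≈ 250936 mm.
Then N = f²/(c·h) = 150² / (0.064 × 250936) = 22500 / 16060 ≈ 1.40.

f/1.40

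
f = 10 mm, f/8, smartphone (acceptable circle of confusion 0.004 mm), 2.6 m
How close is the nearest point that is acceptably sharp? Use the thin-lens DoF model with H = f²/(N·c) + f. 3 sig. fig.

1.42 m

Hyperfocal distance H = f²/(N·c) + f = 10²/(8 × 0.004) + 10 = 100/0.032 + 10 ≈ 3135.0 mm ≈ 3.135 m.
Near limit Dn = s·(H − f)/(H + s − 2f) = 2600 × (3135.0 − 10) / (3135.0 + 2600 − 2 × 10) = 2600 × 3125.0 / 5715.0 ≈ 1421.7 mm ≈ 1.42 m.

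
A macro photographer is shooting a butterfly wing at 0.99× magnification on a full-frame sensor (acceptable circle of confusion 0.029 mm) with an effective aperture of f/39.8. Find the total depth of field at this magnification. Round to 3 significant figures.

At magnification m, DoF ≈ 2·N_eff·c/m² = 2 × 39.8 × 0.029 / 0.99² = 2.308 / 0.9801 ≈ 2.36 mm.

2.36 mm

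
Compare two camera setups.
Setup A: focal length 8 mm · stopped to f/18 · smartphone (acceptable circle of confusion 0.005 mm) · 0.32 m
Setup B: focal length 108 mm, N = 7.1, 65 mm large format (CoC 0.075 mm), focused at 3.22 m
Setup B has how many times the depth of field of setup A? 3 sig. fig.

2.69

Setup A: H = 8²/(18×0.005) + 8 ≈ 719.1 mm; DoF = Df − Dn = 570.16 − 222.42 ≈ 347.74 mm.
Setup B: H = 108²/(7.1×0.075) + 108 ≈ 22012.2 mm; DoF = Df − Dn = 3753.23 − 2819.43 ≈ 933.80 mm.
Ratio = 933.80 / 347.74 ≈ 2.69.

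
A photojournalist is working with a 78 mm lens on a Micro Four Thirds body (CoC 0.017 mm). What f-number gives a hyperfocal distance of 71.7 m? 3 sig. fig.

f/5

Rearrange H = f²/(N·c) + f for N: N = f² / ((H − f)·c).
N = 78² / ((71700 − 78) × 0.017) = 6084 / 1218 ≈ 5.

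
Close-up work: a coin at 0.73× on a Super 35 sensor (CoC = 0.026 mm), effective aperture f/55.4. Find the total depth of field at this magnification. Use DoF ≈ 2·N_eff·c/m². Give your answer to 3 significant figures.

At magnification m, DoF ≈ 2·N_eff·c/m² = 2 × 55.4 × 0.026 / 0.73² = 2.881 / 0.5329 ≈ 5.41 mm.

5.41 mm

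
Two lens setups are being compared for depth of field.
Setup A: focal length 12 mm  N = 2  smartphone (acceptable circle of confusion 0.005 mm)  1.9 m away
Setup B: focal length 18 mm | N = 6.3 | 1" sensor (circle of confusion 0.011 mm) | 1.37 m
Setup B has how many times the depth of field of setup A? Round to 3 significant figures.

Setup A: H = 12²/(2×0.005) + 12 ≈ 14412.0 mm; DoF = Df − Dn = 2186.70 − 1679.76 ≈ 506.94 mm.
Setup B: H = 18²/(6.3×0.011) + 18 ≈ 4693.3 mm; DoF = Df − Dn = 1927.35 − 1062.69 ≈ 864.66 mm.
Ratio = 864.66 / 506.94 ≈ 1.71.

1.71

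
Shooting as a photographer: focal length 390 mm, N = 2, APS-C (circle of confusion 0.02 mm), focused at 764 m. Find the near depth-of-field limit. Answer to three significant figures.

Hyperfocal distance H = f²/(N·c) + f = 390²/(2 × 0.02) + 390 = 152100/0.04 + 390 ≈ 3802890.0 mm ≈ 3803 m.
Near limit Dn = s·(H − f)/(H + s − 2f) = 764000 × (3802890.0 − 390) / (3802890.0 + 764000 − 2 × 390) = 764000 × 3802500.0 / 4566110.0 ≈ 636233 mm ≈ 636 m.

636 m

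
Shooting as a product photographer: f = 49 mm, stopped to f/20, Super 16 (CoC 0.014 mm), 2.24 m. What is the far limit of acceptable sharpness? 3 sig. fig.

Hyperfocal distance H = f²/(N·c) + f = 49²/(20 × 0.014) + 49 = 2401/0.28 + 49 ≈ 8624.0 mm ≈ 8.624 m.
Far limit Df = s·(H − f)/(H − s) = 2240 × (8624.0 − 49) / (8624.0 − 2240) = 2240 × 8575.0 / 6384.0 ≈ 3008.8 mm ≈ 3.01 m.

3.01 m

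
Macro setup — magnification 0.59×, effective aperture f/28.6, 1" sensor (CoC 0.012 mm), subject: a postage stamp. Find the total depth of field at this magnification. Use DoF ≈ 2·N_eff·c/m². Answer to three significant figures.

1.97 mm

At magnification m, DoF ≈ 2·N_eff·c/m² = 2 × 28.6 × 0.012 / 0.59² = 0.6864 / 0.3481 ≈ 1.97 mm.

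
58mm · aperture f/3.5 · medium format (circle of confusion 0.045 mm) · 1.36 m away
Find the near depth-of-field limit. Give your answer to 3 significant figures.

1.28 m

Hyperfocal distance H = f²/(N·c) + f = 58²/(3.5 × 0.045) + 58 = 3364/0.1575 + 58 ≈ 21416.7 mm ≈ 21.42 m.
Near limit Dn = s·(H − f)/(H + s − 2f) = 1360 × (21416.7 − 58) / (21416.7 + 1360 − 2 × 58) = 1360 × 21358.7 / 22660.7 ≈ 1281.9 mm ≈ 1.28 m.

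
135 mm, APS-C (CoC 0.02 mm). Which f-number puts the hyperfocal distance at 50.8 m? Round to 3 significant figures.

f/18

Rearrange H = f²/(N·c) + f for N: N = f² / ((H − f)·c).
N = 135² / ((50800 − 135) × 0.02) = 18225 / 1013 ≈ 18.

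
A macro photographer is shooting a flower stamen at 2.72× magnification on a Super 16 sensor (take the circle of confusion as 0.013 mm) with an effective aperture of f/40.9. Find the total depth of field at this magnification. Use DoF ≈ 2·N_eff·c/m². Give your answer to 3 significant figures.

0.144 mm

At magnification m, DoF ≈ 2·N_eff·c/m² = 2 × 40.9 × 0.013 / 2.72² = 1.063 / 7.398 ≈ 0.144 mm.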